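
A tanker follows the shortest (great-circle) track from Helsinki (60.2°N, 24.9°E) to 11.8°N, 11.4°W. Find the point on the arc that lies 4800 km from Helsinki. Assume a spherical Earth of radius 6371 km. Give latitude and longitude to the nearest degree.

The haversine formula gives a central angle δ ≈ 0.965 rad (55.3°) between the endpoints. The total great-circle distance is δ·R ≈ 0.965 × 6371 ≈ 6147 km, so the target fraction is f = 4800/6147 ≈ 0.781.
Interpolate at f ≈ 0.781 with slerp weights a = sin((1−f)δ)/sin δ ≈ 0.255, b = sin(fδ)/sin δ ≈ 0.832.
p = a·p₁ + b·p₂ ≈ (0.914, -0.108, 0.392); φ = arcsin(p_z) ≈ 23.07°, λ = atan2(p_y, p_x) ≈ -6.72°.

≈ 23°N, 7°W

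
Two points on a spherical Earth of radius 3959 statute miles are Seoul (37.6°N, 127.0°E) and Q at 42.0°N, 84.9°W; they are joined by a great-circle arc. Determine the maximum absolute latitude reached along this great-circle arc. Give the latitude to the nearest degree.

The great circle lies in the plane with unit normal n̂ = (p₁ × p₂)/|p₁ × p₂|.
Here n̂_z ≈ +0.312; the vertex latitude is φ_max = arccos|n̂_z| ≈ 71.8°.

≈ 72°N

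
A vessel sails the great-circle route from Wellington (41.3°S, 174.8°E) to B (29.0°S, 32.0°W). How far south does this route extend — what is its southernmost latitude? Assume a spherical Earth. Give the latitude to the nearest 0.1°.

The great circle lies in the plane with unit normal n̂ = (p₁ × p₂)/|p₁ × p₂|.
Here n̂_z ≈ +0.307; the vertex latitude is φ_max = arccos|n̂_z| ≈ 72.1°.
Check via Clairaut: cos φ_max = |cos φ₁| · sin C = cos(41.3°)·sin(155.8°) ≈ 0.307, again giving ≈ 72.1°.

≈ 72.1°S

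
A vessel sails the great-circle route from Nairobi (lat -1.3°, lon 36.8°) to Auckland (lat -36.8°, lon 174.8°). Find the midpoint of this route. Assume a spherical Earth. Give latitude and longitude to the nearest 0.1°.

Convert each endpoint to a unit vector on the sphere (x = cos φ cos λ, y = cos φ sin λ, z = sin φ).
The central angle between the endpoints is δ = arccos(p₁·p₂) ≈ 2.191 rad (125.5°).
Interpolate at f = 1/2 with slerp weights a = sin((1−f)δ)/sin δ ≈ 1.093, b = sin(fδ)/sin δ ≈ 1.093.
p = a·p₁ + b·p₂ ≈ (0.003, 0.734, -0.679); φ = arcsin(p_z) ≈ -42.80°, λ = atan2(p_y, p_x) ≈ 89.74°.

≈ lat -42.8°, lon 89.7°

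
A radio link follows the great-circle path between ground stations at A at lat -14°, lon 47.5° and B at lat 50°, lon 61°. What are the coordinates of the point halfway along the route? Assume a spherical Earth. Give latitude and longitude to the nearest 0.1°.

Write both endpoints as unit vectors p₁, p₂ with components (cos φ cos λ, cos φ sin λ, sin φ).
The central angle between the endpoints is δ = arccos(p₁·p₂) ≈ 1.136 rad (65.1°).
Interpolate at f = 1/2 with slerp weights a = sin((1−f)δ)/sin δ ≈ 0.593, b = sin(fδ)/sin δ ≈ 0.593.
p = a·p₁ + b·p₂ ≈ (0.574, 0.758, 0.311); φ = arcsin(p_z) ≈ 18.11°, λ = atan2(p_y, p_x) ≈ 52.87°.

≈ lat 18.1°, lon 52.9°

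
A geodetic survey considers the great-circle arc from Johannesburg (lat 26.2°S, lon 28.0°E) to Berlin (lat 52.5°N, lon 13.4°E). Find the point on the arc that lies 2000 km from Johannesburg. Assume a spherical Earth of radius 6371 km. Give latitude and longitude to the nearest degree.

The haversine formula gives a central angle δ ≈ 1.392 rad (79.7°) between the endpoints. The total great-circle distance is δ·R ≈ 1.392 × 6371 ≈ 8865 km, so the target fraction is f = 2000/8865 ≈ 0.226.
Interpolate at f ≈ 0.226 with slerp weights a = sin((1−f)δ)/sin δ ≈ 0.895, b = sin(fδ)/sin δ ≈ 0.314.
p = a·p₁ + b·p₂ ≈ (0.895, 0.421, -0.146); φ = arcsin(p_z) ≈ -8.41°, λ = atan2(p_y, p_x) ≈ 25.21°.

≈ lat 8°S, lon 25°E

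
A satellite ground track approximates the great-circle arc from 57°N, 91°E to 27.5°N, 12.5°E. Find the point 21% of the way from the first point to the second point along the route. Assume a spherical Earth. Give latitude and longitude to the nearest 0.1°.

Convert each endpoint to a unit vector on the sphere (x = cos φ cos λ, y = cos φ sin λ, z = sin φ).
The central angle between the endpoints is δ = arccos(p₁·p₂) ≈ 1.066 rad (61.1°).
Interpolate at f = 0.21 with slerp weights a = sin((1−f)δ)/sin δ ≈ 0.852, b = sin(fδ)/sin δ ≈ 0.254.
p = a·p₁ + b·p₂ ≈ (0.212, 0.513, 0.832); φ = arcsin(p_z) ≈ 56.30°, λ = atan2(p_y, p_x) ≈ 67.59°.

≈ 56.3°N, 67.6°E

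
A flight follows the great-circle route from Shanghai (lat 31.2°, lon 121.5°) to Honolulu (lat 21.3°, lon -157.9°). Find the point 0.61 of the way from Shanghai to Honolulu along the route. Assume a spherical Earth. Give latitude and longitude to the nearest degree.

≈ lat 31°, lon 173°

From cos δ = sin φ₁ sin φ₂ + cos φ₁ cos φ₂ cos Δλ, the central angle is δ ≈ 1.247 rad (71.4°).
Interpolate at f = 0.61 with slerp weights a = sin((1−f)δ)/sin δ ≈ 0.493, b = sin(fδ)/sin δ ≈ 0.727.
p = a·p₁ + b·p₂ ≈ (-0.848, 0.105, 0.520); φ = arcsin(p_z) ≈ 31.30°, λ = atan2(p_y, p_x) ≈ 172.97°.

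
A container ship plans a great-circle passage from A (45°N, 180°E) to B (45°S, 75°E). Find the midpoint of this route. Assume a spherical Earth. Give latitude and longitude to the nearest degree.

≈ (0°N, 128°E)

Convert each endpoint to a unit vector on the sphere (x = cos φ cos λ, y = cos φ sin λ, z = sin φ).
The central angle between the endpoints is δ = arccos(p₁·p₂) ≈ 2.252 rad (129.0°).
Interpolate at f = 1/2 with slerp weights a = sin((1−f)δ)/sin δ ≈ 1.162, b = sin(fδ)/sin δ ≈ 1.162.
p = a·p₁ + b·p₂ ≈ (-0.609, 0.793, 0.000); φ = arcsin(p_z) ≈ 0.00°, λ = atan2(p_y, p_x) ≈ 127.50°.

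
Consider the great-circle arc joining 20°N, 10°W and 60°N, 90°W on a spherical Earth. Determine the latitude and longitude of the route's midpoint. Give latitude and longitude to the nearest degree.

≈ 47°N, 36°W

The haversine formula gives a central angle δ ≈ 1.183 rad (67.8°) between the endpoints.
Interpolate at f = 1/2 with slerp weights a = sin((1−f)δ)/sin δ ≈ 0.602, b = sin(fδ)/sin δ ≈ 0.602.
p = a·p₁ + b·p₂ ≈ (0.557, -0.400, 0.728); φ = arcsin(p_z) ≈ 46.70°, λ = atan2(p_y, p_x) ≈ -35.63°.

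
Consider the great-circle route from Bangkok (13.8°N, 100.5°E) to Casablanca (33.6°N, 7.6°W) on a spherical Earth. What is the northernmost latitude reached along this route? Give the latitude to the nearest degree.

≈ 39°N

The great circle lies in the plane with unit normal n̂ = (p₁ × p₂)/|p₁ × p₂|.
Here n̂_z ≈ -0.774; the vertex latitude is φ_max = arccos|n̂_z| ≈ 39.3°.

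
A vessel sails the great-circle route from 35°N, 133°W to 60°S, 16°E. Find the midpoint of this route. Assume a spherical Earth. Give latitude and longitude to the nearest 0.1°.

Convert each endpoint to a unit vector on the sphere (x = cos φ cos λ, y = cos φ sin λ, z = sin φ).
The central angle between the endpoints is δ = arccos(p₁·p₂) ≈ 2.583 rad (148.0°).
Interpolate at f = 1/2 with slerp weights a = sin((1−f)δ)/sin δ ≈ 1.813, b = sin(fδ)/sin δ ≈ 1.813.
p = a·p₁ + b·p₂ ≈ (-0.141, -0.836, -0.530); φ = arcsin(p_z) ≈ -32.01°, λ = atan2(p_y, p_x) ≈ -99.60°.

≈ 32.0°S, 99.6°W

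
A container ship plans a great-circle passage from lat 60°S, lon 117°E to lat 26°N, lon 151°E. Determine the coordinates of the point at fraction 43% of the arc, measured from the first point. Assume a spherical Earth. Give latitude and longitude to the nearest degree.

Convert each endpoint to a unit vector on the sphere (x = cos φ cos λ, y = cos φ sin λ, z = sin φ).
The central angle between the endpoints is δ = arccos(p₁·p₂) ≈ 1.578 rad (90.4°).
Interpolate at f = 0.43 with slerp weights a = sin((1−f)δ)/sin δ ≈ 0.783, b = sin(fδ)/sin δ ≈ 0.628.
p = a·p₁ + b·p₂ ≈ (-0.671, 0.622, -0.403); φ = arcsin(p_z) ≈ -23.76°, λ = atan2(p_y, p_x) ≈ 137.16°.

≈ lat 24°S, lon 137°E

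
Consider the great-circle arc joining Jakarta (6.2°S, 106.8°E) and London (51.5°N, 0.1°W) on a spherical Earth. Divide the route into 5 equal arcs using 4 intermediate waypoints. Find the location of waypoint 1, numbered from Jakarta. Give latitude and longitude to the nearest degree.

≈ (10°N, 94°E)

The haversine formula gives a central angle δ ≈ 1.838 rad (105.3°) between the endpoints.
Interpolate at f = 1/5 with slerp weights a = sin((1−f)δ)/sin δ ≈ 1.032, b = sin(fδ)/sin δ ≈ 0.373.
p = a·p₁ + b·p₂ ≈ (-0.064, 0.982, 0.180); φ = arcsin(p_z) ≈ 10.39°, λ = atan2(p_y, p_x) ≈ 93.76°.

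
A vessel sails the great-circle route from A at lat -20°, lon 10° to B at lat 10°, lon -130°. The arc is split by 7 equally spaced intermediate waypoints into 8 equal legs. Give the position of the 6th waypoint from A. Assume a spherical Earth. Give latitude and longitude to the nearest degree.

The haversine formula gives a central angle δ ≈ 2.447 rad (140.2°) between the endpoints.
Interpolate at f = 6/8 with slerp weights a = sin((1−f)δ)/sin δ ≈ 0.897, b = sin(fδ)/sin δ ≈ 1.508.
p = a·p₁ + b·p₂ ≈ (-0.124, -0.991, -0.045); φ = arcsin(p_z) ≈ -2.58°, λ = atan2(p_y, p_x) ≈ -97.15°.

≈ lat -3°, lon -97°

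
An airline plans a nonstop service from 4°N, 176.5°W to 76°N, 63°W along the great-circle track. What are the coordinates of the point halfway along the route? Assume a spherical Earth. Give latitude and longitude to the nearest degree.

≈ 48°N, 163°W

Write both endpoints as unit vectors p₁, p₂ with components (cos φ cos λ, cos φ sin λ, sin φ).
The central angle between the endpoints is δ = arccos(p₁·p₂) ≈ 1.599 rad (91.6°).
Interpolate at f = 1/2 with slerp weights a = sin((1−f)δ)/sin δ ≈ 0.717, b = sin(fδ)/sin δ ≈ 0.717.
p = a·p₁ + b·p₂ ≈ (-0.636, -0.198, 0.746); φ = arcsin(p_z) ≈ 48.26°, λ = atan2(p_y, p_x) ≈ -162.67°.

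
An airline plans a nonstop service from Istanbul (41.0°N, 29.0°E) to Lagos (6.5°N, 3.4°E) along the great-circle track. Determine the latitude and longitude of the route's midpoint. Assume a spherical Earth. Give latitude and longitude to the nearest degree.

≈ 24°N, 14°E

From cos δ = sin φ₁ sin φ₂ + cos φ₁ cos φ₂ cos Δλ, the central angle is δ ≈ 0.722 rad (41.4°).
Interpolate at f = 1/2 with slerp weights a = sin((1−f)δ)/sin δ ≈ 0.534, b = sin(fδ)/sin δ ≈ 0.534.
p = a·p₁ + b·p₂ ≈ (0.883, 0.227, 0.411); φ = arcsin(p_z) ≈ 24.28°, λ = atan2(p_y, p_x) ≈ 14.42°.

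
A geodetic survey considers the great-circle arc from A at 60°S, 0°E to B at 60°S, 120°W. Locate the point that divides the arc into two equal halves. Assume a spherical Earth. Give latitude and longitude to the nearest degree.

≈ 74°S, 60°W

Convert each endpoint to a unit vector on the sphere (x = cos φ cos λ, y = cos φ sin λ, z = sin φ).
The central angle between the endpoints is δ = arccos(p₁·p₂) ≈ 0.896 rad (51.3°).
Interpolate at f = 1/2 with slerp weights a = sin((1−f)δ)/sin δ ≈ 0.555, b = sin(fδ)/sin δ ≈ 0.555.
p = a·p₁ + b·p₂ ≈ (0.139, -0.240, -0.961); φ = arcsin(p_z) ≈ -73.90°, λ = atan2(p_y, p_x) ≈ -60.00°.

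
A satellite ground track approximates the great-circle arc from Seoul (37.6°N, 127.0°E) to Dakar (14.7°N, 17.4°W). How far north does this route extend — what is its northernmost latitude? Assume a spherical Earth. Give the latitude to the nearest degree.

The great circle lies in the plane with unit normal n̂ = (p₁ × p₂)/|p₁ × p₂|.
Here n̂_z ≈ -0.505; the vertex latitude is φ_max = arccos|n̂_z| ≈ 59.7°.

≈ 60°N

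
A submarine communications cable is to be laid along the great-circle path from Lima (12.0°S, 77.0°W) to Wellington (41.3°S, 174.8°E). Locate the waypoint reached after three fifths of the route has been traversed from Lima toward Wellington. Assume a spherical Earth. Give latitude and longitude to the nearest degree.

Convert each endpoint to a unit vector on the sphere (x = cos φ cos λ, y = cos φ sin λ, z = sin φ).
The central angle between the endpoints is δ = arccos(p₁·p₂) ≈ 1.663 rad (95.3°).
Interpolate at f = 3/5 with slerp weights a = sin((1−f)δ)/sin δ ≈ 0.620, b = sin(fδ)/sin δ ≈ 0.844.
p = a·p₁ + b·p₂ ≈ (-0.495, -0.533, -0.686); φ = arcsin(p_z) ≈ -43.31°, λ = atan2(p_y, p_x) ≈ -132.86°.

≈ (43°S, 133°W)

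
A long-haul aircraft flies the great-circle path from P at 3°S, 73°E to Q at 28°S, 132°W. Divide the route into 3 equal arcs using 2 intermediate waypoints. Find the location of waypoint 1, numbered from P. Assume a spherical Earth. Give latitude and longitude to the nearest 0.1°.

Convert each endpoint to a unit vector on the sphere (x = cos φ cos λ, y = cos φ sin λ, z = sin φ).
The central angle between the endpoints is δ = arccos(p₁·p₂) ≈ 2.457 rad (140.8°).
Interpolate at f = 1/3 with slerp weights a = sin((1−f)δ)/sin δ ≈ 1.577, b = sin(fδ)/sin δ ≈ 1.155.
p = a·p₁ + b·p₂ ≈ (-0.222, 0.749, -0.625); φ = arcsin(p_z) ≈ -38.66°, λ = atan2(p_y, p_x) ≈ 106.49°.

≈ 38.7°S, 106.5°E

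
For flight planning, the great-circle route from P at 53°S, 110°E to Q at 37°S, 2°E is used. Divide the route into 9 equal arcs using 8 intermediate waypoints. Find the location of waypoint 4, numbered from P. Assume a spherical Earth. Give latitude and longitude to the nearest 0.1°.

The haversine formula gives a central angle δ ≈ 1.232 rad (70.6°) between the endpoints.
Interpolate at f = 4/9 with slerp weights a = sin((1−f)δ)/sin δ ≈ 0.670, b = sin(fδ)/sin δ ≈ 0.552.
p = a·p₁ + b·p₂ ≈ (0.303, 0.395, -0.868); φ = arcsin(p_z) ≈ -60.18°, λ = atan2(p_y, p_x) ≈ 52.51°.

≈ 60.2°S, 52.5°E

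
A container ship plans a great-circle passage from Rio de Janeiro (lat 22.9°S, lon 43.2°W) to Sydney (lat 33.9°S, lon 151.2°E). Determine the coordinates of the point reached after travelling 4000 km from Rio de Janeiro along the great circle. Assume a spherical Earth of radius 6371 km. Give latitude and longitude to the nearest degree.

From cos δ = sin φ₁ sin φ₂ + cos φ₁ cos φ₂ cos Δλ, the central angle is δ ≈ 2.122 rad (121.6°). The total great-circle distance is δ·R ≈ 2.122 × 6371 ≈ 13518 km, so the target fraction is f = 4000/13518 ≈ 0.296.
Interpolate at f ≈ 0.296 with slerp weights a = sin((1−f)δ)/sin δ ≈ 1.170, b = sin(fδ)/sin δ ≈ 0.689.
p = a·p₁ + b·p₂ ≈ (0.284, -0.462, -0.840); φ = arcsin(p_z) ≈ -57.13°, λ = atan2(p_y, p_x) ≈ -58.40°.

≈ lat 57°S, lon 58°W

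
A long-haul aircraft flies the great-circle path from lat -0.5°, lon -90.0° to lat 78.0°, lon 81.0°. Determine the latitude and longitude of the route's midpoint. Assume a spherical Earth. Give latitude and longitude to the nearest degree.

Convert each endpoint to a unit vector on the sphere (x = cos φ cos λ, y = cos φ sin λ, z = sin φ).
The central angle between the endpoints is δ = arccos(p₁·p₂) ≈ 1.786 rad (102.3°).
Interpolate at f = 1/2 with slerp weights a = sin((1−f)δ)/sin δ ≈ 0.798, b = sin(fδ)/sin δ ≈ 0.798.
p = a·p₁ + b·p₂ ≈ (0.026, -0.634, 0.773); φ = arcsin(p_z) ≈ 50.64°, λ = atan2(p_y, p_x) ≈ -87.66°.

≈ lat 51°, lon -88°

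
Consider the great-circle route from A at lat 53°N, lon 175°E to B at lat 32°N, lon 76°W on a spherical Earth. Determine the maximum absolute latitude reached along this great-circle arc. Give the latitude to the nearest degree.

The great circle lies in the plane with unit normal n̂ = (p₁ × p₂)/|p₁ × p₂|.
Here n̂_z ≈ +0.499; the vertex latitude is φ_max = arccos|n̂_z| ≈ 60.0°.

≈ 60°N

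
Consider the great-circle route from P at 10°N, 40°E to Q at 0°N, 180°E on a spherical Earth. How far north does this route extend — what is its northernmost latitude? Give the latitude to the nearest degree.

≈ 15°N

The great circle lies in the plane with unit normal n̂ = (p₁ × p₂)/|p₁ × p₂|.
Here n̂_z ≈ +0.964; the vertex latitude is φ_max = arccos|n̂_z| ≈ 15.3°.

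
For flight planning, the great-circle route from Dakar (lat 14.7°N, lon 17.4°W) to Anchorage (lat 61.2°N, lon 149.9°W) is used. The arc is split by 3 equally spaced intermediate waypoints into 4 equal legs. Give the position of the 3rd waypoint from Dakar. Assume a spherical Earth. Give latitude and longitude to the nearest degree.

≈ lat 70°N, lon 94°W

Convert each endpoint to a unit vector on the sphere (x = cos φ cos λ, y = cos φ sin λ, z = sin φ).
The central angle between the endpoints is δ = arccos(p₁·p₂) ≈ 1.663 rad (95.3°).
Interpolate at f = 3/4 with slerp weights a = sin((1−f)δ)/sin δ ≈ 0.406, b = sin(fδ)/sin δ ≈ 0.952.
p = a·p₁ + b·p₂ ≈ (-0.022, -0.347, 0.937); φ = arcsin(p_z) ≈ 69.63°, λ = atan2(p_y, p_x) ≈ -93.70°.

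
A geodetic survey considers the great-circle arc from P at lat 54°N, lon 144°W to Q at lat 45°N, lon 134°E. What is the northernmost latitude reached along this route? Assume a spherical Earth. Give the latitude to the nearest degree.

The great circle lies in the plane with unit normal n̂ = (p₁ × p₂)/|p₁ × p₂|.
Here n̂_z ≈ -0.530; the vertex latitude is φ_max = arccos|n̂_z| ≈ 58.0°.

≈ 58°N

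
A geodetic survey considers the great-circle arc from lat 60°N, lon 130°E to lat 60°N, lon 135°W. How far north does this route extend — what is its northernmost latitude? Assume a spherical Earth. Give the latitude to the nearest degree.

≈ 69°N

The great circle lies in the plane with unit normal n̂ = (p₁ × p₂)/|p₁ × p₂|.
Here n̂_z ≈ +0.363; the vertex latitude is φ_max = arccos|n̂_z| ≈ 68.7°.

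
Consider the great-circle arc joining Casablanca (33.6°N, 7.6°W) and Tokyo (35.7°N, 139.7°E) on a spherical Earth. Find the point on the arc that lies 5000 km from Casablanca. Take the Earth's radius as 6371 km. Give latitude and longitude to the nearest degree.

The haversine formula gives a central angle δ ≈ 1.820 rad (104.3°) between the endpoints. The total great-circle distance is δ·R ≈ 1.820 × 6371 ≈ 11593 km, so the target fraction is f = 5000/11593 ≈ 0.431.
Interpolate at f ≈ 0.431 with slerp weights a = sin((1−f)δ)/sin δ ≈ 0.887, b = sin(fδ)/sin δ ≈ 0.729.
p = a·p₁ + b·p₂ ≈ (0.281, 0.285, 0.916); φ = arcsin(p_z) ≈ 66.40°, λ = atan2(p_y, p_x) ≈ 45.45°.

≈ (66°N, 45°E)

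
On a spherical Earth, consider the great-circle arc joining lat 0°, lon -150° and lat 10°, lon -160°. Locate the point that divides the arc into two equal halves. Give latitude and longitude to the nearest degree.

≈ lat 5°, lon -155°

Write both endpoints as unit vectors p₁, p₂ with components (cos φ cos λ, cos φ sin λ, sin φ).
The central angle between the endpoints is δ = arccos(p₁·p₂) ≈ 0.246 rad (14.1°).
Interpolate at f = 1/2 with slerp weights a = sin((1−f)δ)/sin δ ≈ 0.504, b = sin(fδ)/sin δ ≈ 0.504.
p = a·p₁ + b·p₂ ≈ (-0.903, -0.422, 0.087); φ = arcsin(p_z) ≈ 5.02°, λ = atan2(p_y, p_x) ≈ -154.96°.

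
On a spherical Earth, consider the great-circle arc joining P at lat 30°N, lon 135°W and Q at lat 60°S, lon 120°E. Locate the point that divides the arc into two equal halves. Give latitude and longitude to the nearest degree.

Write both endpoints as unit vectors p₁, p₂ with components (cos φ cos λ, cos φ sin λ, sin φ).
The central angle between the endpoints is δ = arccos(p₁·p₂) ≈ 2.147 rad (123.0°).
Interpolate at f = 1/2 with slerp weights a = sin((1−f)δ)/sin δ ≈ 1.048, b = sin(fδ)/sin δ ≈ 1.048.
p = a·p₁ + b·p₂ ≈ (-0.904, -0.188, -0.384); φ = arcsin(p_z) ≈ -22.57°, λ = atan2(p_y, p_x) ≈ -168.25°.

≈ lat 23°S, lon 168°W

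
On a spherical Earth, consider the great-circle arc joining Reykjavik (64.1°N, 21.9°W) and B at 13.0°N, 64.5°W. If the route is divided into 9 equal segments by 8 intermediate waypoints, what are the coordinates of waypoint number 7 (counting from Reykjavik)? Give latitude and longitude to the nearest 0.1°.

Write both endpoints as unit vectors p₁, p₂ with components (cos φ cos λ, cos φ sin λ, sin φ).
The central angle between the endpoints is δ = arccos(p₁·p₂) ≈ 1.029 rad (59.0°).
Interpolate at f = 7/9 with slerp weights a = sin((1−f)δ)/sin δ ≈ 0.265, b = sin(fδ)/sin δ ≈ 0.838.
p = a·p₁ + b·p₂ ≈ (0.459, -0.780, 0.426); φ = arcsin(p_z) ≈ 25.24°, λ = atan2(p_y, p_x) ≈ -59.54°.

≈ 25.2°N, 59.5°W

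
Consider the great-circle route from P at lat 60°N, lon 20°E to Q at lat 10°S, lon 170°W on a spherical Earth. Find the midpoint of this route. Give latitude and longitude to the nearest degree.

The haversine formula gives a central angle δ ≈ 2.259 rad (129.4°) between the endpoints.
Interpolate at f = 1/2 with slerp weights a = sin((1−f)δ)/sin δ ≈ 1.171, b = sin(fδ)/sin δ ≈ 1.171.
p = a·p₁ + b·p₂ ≈ (-0.585, 0.000, 0.811); φ = arcsin(p_z) ≈ 54.17°, λ = atan2(p_y, p_x) ≈ 180.00°.

≈ lat 54°N, lon 180°E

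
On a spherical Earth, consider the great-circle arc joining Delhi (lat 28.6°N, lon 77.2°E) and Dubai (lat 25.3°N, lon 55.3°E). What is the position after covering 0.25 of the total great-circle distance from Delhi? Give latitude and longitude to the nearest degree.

Convert each endpoint to a unit vector on the sphere (x = cos φ cos λ, y = cos φ sin λ, z = sin φ).
The central angle between the endpoints is δ = arccos(p₁·p₂) ≈ 0.345 rad (19.8°).
Interpolate at f = 0.25 with slerp weights a = sin((1−f)δ)/sin δ ≈ 0.757, b = sin(fδ)/sin δ ≈ 0.255.
p = a·p₁ + b·p₂ ≈ (0.278, 0.837, 0.471); φ = arcsin(p_z) ≈ 28.10°, λ = atan2(p_y, p_x) ≈ 71.61°.

≈ lat 28°N, lon 72°E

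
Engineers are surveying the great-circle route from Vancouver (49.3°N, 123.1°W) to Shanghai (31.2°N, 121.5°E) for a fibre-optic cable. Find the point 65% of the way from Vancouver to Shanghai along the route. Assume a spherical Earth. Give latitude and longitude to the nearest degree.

Convert each endpoint to a unit vector on the sphere (x = cos φ cos λ, y = cos φ sin λ, z = sin φ).
The central angle between the endpoints is δ = arccos(p₁·p₂) ≈ 1.417 rad (81.2°).
Interpolate at f = 0.65 with slerp weights a = sin((1−f)δ)/sin δ ≈ 0.481, b = sin(fδ)/sin δ ≈ 0.806.
p = a·p₁ + b·p₂ ≈ (-0.532, 0.325, 0.782); φ = arcsin(p_z) ≈ 51.48°, λ = atan2(p_y, p_x) ≈ 148.59°.

≈ (51°N, 149°E)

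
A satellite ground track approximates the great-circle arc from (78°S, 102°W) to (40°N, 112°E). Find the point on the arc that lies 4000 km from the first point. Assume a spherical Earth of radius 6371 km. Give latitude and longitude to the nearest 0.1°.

≈ (62.1°S, 133.8°E)

The haversine formula gives a central angle δ ≈ 2.435 rad (139.5°) between the endpoints. The total great-circle distance is δ·R ≈ 2.435 × 6371 ≈ 15515 km, so the target fraction is f = 4000/15515 ≈ 0.258.
Interpolate at f ≈ 0.258 with slerp weights a = sin((1−f)δ)/sin δ ≈ 1.498, b = sin(fδ)/sin δ ≈ 0.905.
p = a·p₁ + b·p₂ ≈ (-0.324, 0.338, -0.883); φ = arcsin(p_z) ≈ -62.05°, λ = atan2(p_y, p_x) ≈ 133.81°.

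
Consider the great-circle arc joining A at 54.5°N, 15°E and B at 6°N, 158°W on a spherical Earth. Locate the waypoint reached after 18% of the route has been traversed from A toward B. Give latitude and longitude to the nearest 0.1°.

≈ 75.5°N, 3.3°E

Convert each endpoint to a unit vector on the sphere (x = cos φ cos λ, y = cos φ sin λ, z = sin φ).
The central angle between the endpoints is δ = arccos(p₁·p₂) ≈ 2.081 rad (119.2°).
Interpolate at f = 0.18 with slerp weights a = sin((1−f)δ)/sin δ ≈ 1.135, b = sin(fδ)/sin δ ≈ 0.419.
p = a·p₁ + b·p₂ ≈ (0.250, 0.014, 0.968); φ = arcsin(p_z) ≈ 75.48°, λ = atan2(p_y, p_x) ≈ 3.31°.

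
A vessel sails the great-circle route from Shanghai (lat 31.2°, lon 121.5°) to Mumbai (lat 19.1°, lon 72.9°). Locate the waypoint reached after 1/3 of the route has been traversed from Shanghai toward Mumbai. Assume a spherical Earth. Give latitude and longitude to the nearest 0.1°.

The haversine formula gives a central angle δ ≈ 0.790 rad (45.2°) between the endpoints.
Interpolate at f = 1/3 with slerp weights a = sin((1−f)δ)/sin δ ≈ 0.708, b = sin(fδ)/sin δ ≈ 0.366.
p = a·p₁ + b·p₂ ≈ (-0.214, 0.847, 0.486); φ = arcsin(p_z) ≈ 29.11°, λ = atan2(p_y, p_x) ≈ 104.21°.

≈ lat 29.1°, lon 104.2°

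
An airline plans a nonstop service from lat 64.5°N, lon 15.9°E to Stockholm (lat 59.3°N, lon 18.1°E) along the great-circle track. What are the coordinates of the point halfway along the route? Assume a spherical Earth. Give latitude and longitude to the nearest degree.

The haversine formula gives a central angle δ ≈ 0.093 rad (5.3°) between the endpoints.
Interpolate at f = 1/2 with slerp weights a = sin((1−f)δ)/sin δ ≈ 0.501, b = sin(fδ)/sin δ ≈ 0.501.
p = a·p₁ + b·p₂ ≈ (0.450, 0.138, 0.882); φ = arcsin(p_z) ≈ 61.90°, λ = atan2(p_y, p_x) ≈ 17.09°.

≈ lat 62°N, lon 17°E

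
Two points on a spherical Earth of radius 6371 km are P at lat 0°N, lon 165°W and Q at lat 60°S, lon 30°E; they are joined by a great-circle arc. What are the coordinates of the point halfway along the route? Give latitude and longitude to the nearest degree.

Convert each endpoint to a unit vector on the sphere (x = cos φ cos λ, y = cos φ sin λ, z = sin φ).
The central angle between the endpoints is δ = arccos(p₁·p₂) ≈ 2.075 rad (118.9°).
Interpolate at f = 1/2 with slerp weights a = sin((1−f)δ)/sin δ ≈ 0.983, b = sin(fδ)/sin δ ≈ 0.983.
p = a·p₁ + b·p₂ ≈ (-0.524, -0.009, -0.852); φ = arcsin(p_z) ≈ -58.39°, λ = atan2(p_y, p_x) ≈ -179.05°.

≈ lat 58°S, lon 179°W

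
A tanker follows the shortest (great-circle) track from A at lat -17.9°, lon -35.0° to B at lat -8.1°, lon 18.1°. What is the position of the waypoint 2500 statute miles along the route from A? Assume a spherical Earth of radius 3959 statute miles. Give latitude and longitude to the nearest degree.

From cos δ = sin φ₁ sin φ₂ + cos φ₁ cos φ₂ cos Δλ, the central angle is δ ≈ 0.916 rad (52.5°). The total great-circle distance is δ·R ≈ 0.916 × 3959 ≈ 3627 mi, so the target fraction is f = 2500/3627 ≈ 0.689.
Interpolate at f ≈ 0.689 with slerp weights a = sin((1−f)δ)/sin δ ≈ 0.354, b = sin(fδ)/sin δ ≈ 0.744.
p = a·p₁ + b·p₂ ≈ (0.976, 0.036, -0.214); φ = arcsin(p_z) ≈ -12.34°, λ = atan2(p_y, p_x) ≈ 2.10°.

≈ lat -12°, lon 2°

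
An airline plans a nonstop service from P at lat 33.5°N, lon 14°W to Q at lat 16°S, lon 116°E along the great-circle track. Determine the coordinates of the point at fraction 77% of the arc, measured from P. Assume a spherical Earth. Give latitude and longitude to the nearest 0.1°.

Write both endpoints as unit vectors p₁, p₂ with components (cos φ cos λ, cos φ sin λ, sin φ).
The central angle between the endpoints is δ = arccos(p₁·p₂) ≈ 2.301 rad (131.9°).
Interpolate at f = 0.77 with slerp weights a = sin((1−f)δ)/sin δ ≈ 0.678, b = sin(fδ)/sin δ ≈ 1.316.
p = a·p₁ + b·p₂ ≈ (-0.006, 1.000, 0.012); φ = arcsin(p_z) ≈ 0.66°, λ = atan2(p_y, p_x) ≈ 90.33°.

≈ lat 0.7°N, lon 90.3°E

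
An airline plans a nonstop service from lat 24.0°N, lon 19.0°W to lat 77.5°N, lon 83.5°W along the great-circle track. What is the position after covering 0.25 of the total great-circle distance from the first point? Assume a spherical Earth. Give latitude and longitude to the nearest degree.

≈ lat 39°N, lon 23°W

Write both endpoints as unit vectors p₁, p₂ with components (cos φ cos λ, cos φ sin λ, sin φ).
The central angle between the endpoints is δ = arccos(p₁·p₂) ≈ 1.068 rad (61.2°).
Interpolate at f = 0.25 with slerp weights a = sin((1−f)δ)/sin δ ≈ 0.819, b = sin(fδ)/sin δ ≈ 0.301.
p = a·p₁ + b·p₂ ≈ (0.715, -0.308, 0.627); φ = arcsin(p_z) ≈ 38.84°, λ = atan2(p_y, p_x) ≈ -23.33°.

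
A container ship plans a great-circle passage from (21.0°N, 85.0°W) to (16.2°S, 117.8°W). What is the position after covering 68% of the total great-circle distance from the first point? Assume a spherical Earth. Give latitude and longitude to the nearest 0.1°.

≈ (4.3°S, 107.3°W)

From cos δ = sin φ₁ sin φ₂ + cos φ₁ cos φ₂ cos Δλ, the central angle is δ ≈ 0.858 rad (49.2°).
Interpolate at f = 0.68 with slerp weights a = sin((1−f)δ)/sin δ ≈ 0.358, b = sin(fδ)/sin δ ≈ 0.728.
p = a·p₁ + b·p₂ ≈ (-0.297, -0.952, -0.075); φ = arcsin(p_z) ≈ -4.29°, λ = atan2(p_y, p_x) ≈ -107.33°.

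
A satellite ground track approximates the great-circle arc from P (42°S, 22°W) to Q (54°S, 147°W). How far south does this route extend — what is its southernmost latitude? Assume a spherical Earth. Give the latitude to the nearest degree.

≈ 68°S

The great circle lies in the plane with unit normal n̂ = (p₁ × p₂)/|p₁ × p₂|.
Here n̂_z ≈ -0.374; the vertex latitude is φ_max = arccos|n̂_z| ≈ 68.0°.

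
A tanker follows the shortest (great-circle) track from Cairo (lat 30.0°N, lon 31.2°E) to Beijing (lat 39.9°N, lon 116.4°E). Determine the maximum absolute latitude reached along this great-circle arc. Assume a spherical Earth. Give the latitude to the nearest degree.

The great circle lies in the plane with unit normal n̂ = (p₁ × p₂)/|p₁ × p₂|.
Here n̂_z ≈ +0.715; the vertex latitude is φ_max = arccos|n̂_z| ≈ 44.4°.
Check via Clairaut: cos φ_max = |cos φ₁| · sin C = cos(30.0°)·sin(55.6°) ≈ 0.715, again giving ≈ 44.4°.

≈ 44°N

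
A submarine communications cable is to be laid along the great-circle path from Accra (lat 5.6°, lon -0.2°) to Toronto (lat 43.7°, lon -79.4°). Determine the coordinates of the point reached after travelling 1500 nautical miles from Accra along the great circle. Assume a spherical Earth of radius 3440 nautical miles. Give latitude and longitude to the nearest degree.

Write both endpoints as unit vectors p₁, p₂ with components (cos φ cos λ, cos φ sin λ, sin φ).
The central angle between the endpoints is δ = arccos(p₁·p₂) ≈ 1.367 rad (78.3°). The total great-circle distance is δ·R ≈ 1.367 × 3440 ≈ 4703 nmi, so the target fraction is f = 1500/4703 ≈ 0.319.
Interpolate at f ≈ 0.319 with slerp weights a = sin((1−f)δ)/sin δ ≈ 0.819, b = sin(fδ)/sin δ ≈ 0.431.
p = a·p₁ + b·p₂ ≈ (0.873, -0.309, 0.378); φ = arcsin(p_z) ≈ 22.20°, λ = atan2(p_y, p_x) ≈ -19.52°.

≈ lat 22°, lon -20°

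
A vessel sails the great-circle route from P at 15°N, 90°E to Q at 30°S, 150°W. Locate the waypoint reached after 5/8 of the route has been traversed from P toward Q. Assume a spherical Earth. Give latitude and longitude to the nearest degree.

Convert each endpoint to a unit vector on the sphere (x = cos φ cos λ, y = cos φ sin λ, z = sin φ).
The central angle between the endpoints is δ = arccos(p₁·p₂) ≈ 2.150 rad (123.2°).
Interpolate at f = 5/8 with slerp weights a = sin((1−f)δ)/sin δ ≈ 0.863, b = sin(fδ)/sin δ ≈ 1.165.
p = a·p₁ + b·p₂ ≈ (-0.873, 0.329, -0.359); φ = arcsin(p_z) ≈ -21.04°, λ = atan2(p_y, p_x) ≈ 159.36°.

≈ 21°S, 159°E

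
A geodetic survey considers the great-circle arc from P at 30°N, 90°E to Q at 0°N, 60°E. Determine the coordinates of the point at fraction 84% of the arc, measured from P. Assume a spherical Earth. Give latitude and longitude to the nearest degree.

≈ 5°N, 64°E

The haversine formula gives a central angle δ ≈ 0.723 rad (41.4°) between the endpoints.
Interpolate at f = 0.84 with slerp weights a = sin((1−f)δ)/sin δ ≈ 0.174, b = sin(fδ)/sin δ ≈ 0.862.
p = a·p₁ + b·p₂ ≈ (0.431, 0.898, 0.087); φ = arcsin(p_z) ≈ 5.00°, λ = atan2(p_y, p_x) ≈ 64.35°.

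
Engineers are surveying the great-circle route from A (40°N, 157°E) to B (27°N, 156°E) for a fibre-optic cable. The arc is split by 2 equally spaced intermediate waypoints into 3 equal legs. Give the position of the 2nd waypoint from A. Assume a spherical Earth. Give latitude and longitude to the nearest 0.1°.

≈ (31.3°N, 156.3°E)

Convert each endpoint to a unit vector on the sphere (x = cos φ cos λ, y = cos φ sin λ, z = sin φ).
The central angle between the endpoints is δ = arccos(p₁·p₂) ≈ 0.227 rad (13.0°).
Interpolate at f = 2/3 with slerp weights a = sin((1−f)δ)/sin δ ≈ 0.336, b = sin(fδ)/sin δ ≈ 0.670.
p = a·p₁ + b·p₂ ≈ (-0.782, 0.343, 0.520); φ = arcsin(p_z) ≈ 31.33°, λ = atan2(p_y, p_x) ≈ 156.30°.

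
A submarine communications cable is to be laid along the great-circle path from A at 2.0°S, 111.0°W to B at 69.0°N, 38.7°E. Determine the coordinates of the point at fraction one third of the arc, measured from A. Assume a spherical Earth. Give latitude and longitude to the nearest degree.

≈ 34°N, 103°W

The haversine formula gives a central angle δ ≈ 1.920 rad (110.0°) between the endpoints.
Interpolate at f = 1/3 with slerp weights a = sin((1−f)δ)/sin δ ≈ 1.019, b = sin(fδ)/sin δ ≈ 0.635.
p = a·p₁ + b·p₂ ≈ (-0.187, -0.809, 0.558); φ = arcsin(p_z) ≈ 33.89°, λ = atan2(p_y, p_x) ≈ -103.05°.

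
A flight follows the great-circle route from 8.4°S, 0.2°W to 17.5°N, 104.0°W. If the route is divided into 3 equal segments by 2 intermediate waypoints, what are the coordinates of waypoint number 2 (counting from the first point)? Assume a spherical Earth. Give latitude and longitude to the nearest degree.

≈ 12°N, 68°W

From cos δ = sin φ₁ sin φ₂ + cos φ₁ cos φ₂ cos Δλ, the central angle is δ ≈ 1.843 rad (105.6°).
Interpolate at f = 2/3 with slerp weights a = sin((1−f)δ)/sin δ ≈ 0.599, b = sin(fδ)/sin δ ≈ 0.978.
p = a·p₁ + b·p₂ ≈ (0.366, -0.907, 0.207); φ = arcsin(p_z) ≈ 11.93°, λ = atan2(p_y, p_x) ≈ -68.01°.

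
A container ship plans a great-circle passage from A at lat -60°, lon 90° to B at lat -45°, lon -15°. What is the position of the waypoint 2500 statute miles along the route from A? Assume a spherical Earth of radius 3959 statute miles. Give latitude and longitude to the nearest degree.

The haversine formula gives a central angle δ ≈ 1.023 rad (58.6°) between the endpoints. The total great-circle distance is δ·R ≈ 1.023 × 3959 ≈ 4050 mi, so the target fraction is f = 2500/4050 ≈ 0.617.
Interpolate at f ≈ 0.617 with slerp weights a = sin((1−f)δ)/sin δ ≈ 0.447, b = sin(fδ)/sin δ ≈ 0.692.
p = a·p₁ + b·p₂ ≈ (0.472, 0.097, -0.876); φ = arcsin(p_z) ≈ -61.17°, λ = atan2(p_y, p_x) ≈ 11.60°.

≈ lat -61°, lon 12°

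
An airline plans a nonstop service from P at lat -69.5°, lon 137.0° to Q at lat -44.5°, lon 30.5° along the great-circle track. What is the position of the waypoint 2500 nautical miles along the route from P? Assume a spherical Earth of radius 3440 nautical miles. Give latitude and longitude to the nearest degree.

Convert each endpoint to a unit vector on the sphere (x = cos φ cos λ, y = cos φ sin λ, z = sin φ).
The central angle between the endpoints is δ = arccos(p₁·p₂) ≈ 0.945 rad (54.2°). The total great-circle distance is δ·R ≈ 0.945 × 3440 ≈ 3251 nmi, so the target fraction is f = 2500/3251 ≈ 0.769.
Interpolate at f ≈ 0.769 with slerp weights a = sin((1−f)δ)/sin δ ≈ 0.267, b = sin(fδ)/sin δ ≈ 0.820.
p = a·p₁ + b·p₂ ≈ (0.435, 0.361, -0.825); φ = arcsin(p_z) ≈ -55.58°, λ = atan2(p_y, p_x) ≈ 39.64°.

≈ lat -56°, lon 40°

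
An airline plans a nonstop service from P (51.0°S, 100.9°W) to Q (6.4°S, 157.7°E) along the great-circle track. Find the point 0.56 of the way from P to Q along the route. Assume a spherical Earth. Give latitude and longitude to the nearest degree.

≈ (36°S, 172°W)

Convert each endpoint to a unit vector on the sphere (x = cos φ cos λ, y = cos φ sin λ, z = sin φ).
The central angle between the endpoints is δ = arccos(p₁·p₂) ≈ 1.608 rad (92.1°).
Interpolate at f = 0.56 with slerp weights a = sin((1−f)δ)/sin δ ≈ 0.650, b = sin(fδ)/sin δ ≈ 0.784.
p = a·p₁ + b·p₂ ≈ (-0.798, -0.106, -0.593); φ = arcsin(p_z) ≈ -36.36°, λ = atan2(p_y, p_x) ≈ -172.42°.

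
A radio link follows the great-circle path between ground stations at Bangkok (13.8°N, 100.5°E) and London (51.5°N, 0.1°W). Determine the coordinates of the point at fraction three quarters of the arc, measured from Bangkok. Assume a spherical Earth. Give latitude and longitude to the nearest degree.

Write both endpoints as unit vectors p₁, p₂ with components (cos φ cos λ, cos φ sin λ, sin φ).
The central angle between the endpoints is δ = arccos(p₁·p₂) ≈ 1.495 rad (85.7°).
Interpolate at f = 3/4 with slerp weights a = sin((1−f)δ)/sin δ ≈ 0.366, b = sin(fδ)/sin δ ≈ 0.903.
p = a·p₁ + b·p₂ ≈ (0.498, 0.349, 0.794); φ = arcsin(p_z) ≈ 52.59°, λ = atan2(p_y, p_x) ≈ 35.03°.

≈ (53°N, 35°E)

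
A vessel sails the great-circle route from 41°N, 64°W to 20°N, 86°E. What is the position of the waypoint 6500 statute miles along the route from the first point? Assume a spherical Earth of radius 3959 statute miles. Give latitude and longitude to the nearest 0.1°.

From cos δ = sin φ₁ sin φ₂ + cos φ₁ cos φ₂ cos Δλ, the central angle is δ ≈ 1.971 rad (112.9°). The total great-circle distance is δ·R ≈ 1.971 × 3959 ≈ 7804 mi, so the target fraction is f = 6500/7804 ≈ 0.833.
Interpolate at f ≈ 0.833 with slerp weights a = sin((1−f)δ)/sin δ ≈ 0.351, b = sin(fδ)/sin δ ≈ 1.083.
p = a·p₁ + b·p₂ ≈ (0.187, 0.777, 0.601); φ = arcsin(p_z) ≈ 36.93°, λ = atan2(p_y, p_x) ≈ 76.46°.

≈ 36.9°N, 76.5°E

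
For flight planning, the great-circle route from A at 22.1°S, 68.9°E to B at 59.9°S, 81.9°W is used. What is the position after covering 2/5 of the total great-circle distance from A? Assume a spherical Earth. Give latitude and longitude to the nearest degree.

≈ 58°S, 52°E

Write both endpoints as unit vectors p₁, p₂ with components (cos φ cos λ, cos φ sin λ, sin φ).
The central angle between the endpoints is δ = arccos(p₁·p₂) ≈ 1.651 rad (94.6°).
Interpolate at f = 2/5 with slerp weights a = sin((1−f)δ)/sin δ ≈ 0.839, b = sin(fδ)/sin δ ≈ 0.615.
p = a·p₁ + b·p₂ ≈ (0.323, 0.420, -0.848); φ = arcsin(p_z) ≈ -58.01°, λ = atan2(p_y, p_x) ≈ 52.39°.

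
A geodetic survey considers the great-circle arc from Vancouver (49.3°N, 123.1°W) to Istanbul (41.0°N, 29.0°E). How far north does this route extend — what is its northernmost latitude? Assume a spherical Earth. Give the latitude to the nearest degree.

The great circle lies in the plane with unit normal n̂ = (p₁ × p₂)/|p₁ × p₂|.
Here n̂_z ≈ +0.231; the vertex latitude is φ_max = arccos|n̂_z| ≈ 76.7°.
Check via Clairaut: cos φ_max = |cos φ₁| · sin C = cos(49.3°)·sin(20.7°) ≈ 0.231, again giving ≈ 76.7°.

≈ 77°N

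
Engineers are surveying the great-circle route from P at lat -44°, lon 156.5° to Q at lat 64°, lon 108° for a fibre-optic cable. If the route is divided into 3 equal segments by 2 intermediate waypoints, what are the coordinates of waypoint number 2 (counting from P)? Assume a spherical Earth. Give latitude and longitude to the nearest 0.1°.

From cos δ = sin φ₁ sin φ₂ + cos φ₁ cos φ₂ cos Δλ, the central angle is δ ≈ 1.999 rad (114.5°).
Interpolate at f = 2/3 with slerp weights a = sin((1−f)δ)/sin δ ≈ 0.680, b = sin(fδ)/sin δ ≈ 1.068.
p = a·p₁ + b·p₂ ≈ (-0.593, 0.640, 0.488); φ = arcsin(p_z) ≈ 29.22°, λ = atan2(p_y, p_x) ≈ 132.80°.

≈ lat 29.2°, lon 132.8°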